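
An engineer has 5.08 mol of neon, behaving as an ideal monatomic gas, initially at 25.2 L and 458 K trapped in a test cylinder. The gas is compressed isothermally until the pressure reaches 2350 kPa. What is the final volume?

8.23 L

P₁ = nRT₁/V₁ = 5.08×8.314×458/25.2 = 768 kPa.
Isothermal: T stays 458 K; PV = const ⇒ V₂ = 8.23 L, P₂ = 2350 kPa.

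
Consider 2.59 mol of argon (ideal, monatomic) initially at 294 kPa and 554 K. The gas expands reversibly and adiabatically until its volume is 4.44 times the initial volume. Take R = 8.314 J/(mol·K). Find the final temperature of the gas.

V₁ = nRT₁/P₁ = 2.59×8.314×554/294 = 40.6 L.
Adiabatic: TV^(γ−1) = const ⇒ T₂ = 554×(0.225)^0.667 = 205 K; PV^γ = const ⇒ P₂ = 24.5 kPa.

205 K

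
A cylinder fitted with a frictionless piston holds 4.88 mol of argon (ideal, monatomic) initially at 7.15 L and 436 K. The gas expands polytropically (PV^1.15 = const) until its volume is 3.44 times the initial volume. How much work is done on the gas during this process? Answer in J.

P₁ = nRT₁/V₁ = 4.88×8.314×436/7.15 = 2470 kPa.
Polytropic n=1.15: T₂ = T₁(V₁/V₂)^(n−1) = 436×(0.291)^0.15 = 362 K; P₂ = P₁(V₁/V₂)^n = 598 kPa.
W = (P₁V₁−P₂V₂)/(n−1) = (2470×7.15−598×24.6)/0.15 = 19900 J.
Work done on the gas = −W_by = -19900 J.

-19900 J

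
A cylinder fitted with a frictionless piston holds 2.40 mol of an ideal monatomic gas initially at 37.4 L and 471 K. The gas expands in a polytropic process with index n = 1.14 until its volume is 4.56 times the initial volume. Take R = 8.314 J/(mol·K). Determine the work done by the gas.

12800 J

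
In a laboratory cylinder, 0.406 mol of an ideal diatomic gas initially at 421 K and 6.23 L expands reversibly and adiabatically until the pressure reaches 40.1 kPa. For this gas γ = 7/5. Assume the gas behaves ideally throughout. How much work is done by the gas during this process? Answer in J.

1390 J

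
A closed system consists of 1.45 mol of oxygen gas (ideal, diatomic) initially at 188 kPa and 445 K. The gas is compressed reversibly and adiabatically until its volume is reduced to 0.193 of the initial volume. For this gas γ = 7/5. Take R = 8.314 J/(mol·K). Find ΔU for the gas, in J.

V₁ = nRT₁/P₁ = 1.45×8.314×445/188 = 28.5 L.
Adiabatic: TV^(γ−1) = const ⇒ T₂ = 445×(5.18)^0.400 = 859 K; PV^γ = const ⇒ P₂ = 1880 kPa.
For an ideal gas ΔU = nCvΔT with Cv = (5/2)R = 20.8 J/(mol·K).
ΔU = 1.45×20.8×(859−445) = 12500 J.

12500 J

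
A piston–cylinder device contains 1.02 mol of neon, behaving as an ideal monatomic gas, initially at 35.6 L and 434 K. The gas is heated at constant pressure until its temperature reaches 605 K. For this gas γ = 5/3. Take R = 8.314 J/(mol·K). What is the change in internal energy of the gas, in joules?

2180 J

P₁ = nRT₁/V₁ = 1.02×8.314×434/35.6 = 103 kPa.
Isobaric: P stays 103 kPa; V/T = const ⇒ T₂ = 605 K, V₂ = 49.6 L.
For an ideal gas ΔU = nCvΔT with Cv = (3/2)R = 12.5 J/(mol·K).
ΔU = 1.02×12.5×(605−434) = 2180 J.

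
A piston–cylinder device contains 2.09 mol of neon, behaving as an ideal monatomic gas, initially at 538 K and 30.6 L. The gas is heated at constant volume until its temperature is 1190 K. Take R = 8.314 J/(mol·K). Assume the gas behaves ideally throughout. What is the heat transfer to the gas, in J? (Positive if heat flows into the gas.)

17000 J

P₁ = nRT₁/V₁ = 2.09×8.314×538/30.6 = 306 kPa.
Isochoric: V stays 30.6 L; P/T = const ⇒ T₂ = 1190 K, P₂ = 676 kPa.
W = 0 (no volume change).
ΔU = nCvΔT = 2.09×12.5×(1190−538) = 17000 J.
Q = ΔU = 17000 J.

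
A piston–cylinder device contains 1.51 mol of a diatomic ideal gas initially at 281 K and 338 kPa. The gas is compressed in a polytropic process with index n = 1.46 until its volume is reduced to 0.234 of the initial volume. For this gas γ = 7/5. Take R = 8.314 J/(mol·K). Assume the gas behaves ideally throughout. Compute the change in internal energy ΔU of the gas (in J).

V₁ = nRT₁/P₁ = 1.51×8.314×281/338 = 10.4 L.
Polytropic n=1.46: T₂ = T₁(V₁/V₂)^(n−1) = 281×(4.27)^0.46 = 548 K; P₂ = P₁(V₁/V₂)^n = 2820 kPa.
For an ideal gas ΔU = nCvΔT with Cv = (5/2)R = 20.8 J/(mol·K).
ΔU = 1.51×20.8×(548−281) = 8380 J.

8380 J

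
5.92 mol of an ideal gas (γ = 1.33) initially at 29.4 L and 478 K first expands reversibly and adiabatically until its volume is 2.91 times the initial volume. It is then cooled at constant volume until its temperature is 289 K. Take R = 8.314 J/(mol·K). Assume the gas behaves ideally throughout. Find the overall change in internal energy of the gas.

P₁ = nRT₁/V₁ = 5.92×8.314×478/29.4 = 800 kPa.
Step 1 — Adiabatic: TV^(γ−1) = const ⇒ T₂ = 478×(0.344)^0.330 = 336 K; PV^γ = const ⇒ P₂ = 193 kPa.
ΔU = nCvΔT = 5.92×25.2×(336−478) = -21200 J.
Q = 0 for an adiabatic process, so W = −ΔU = 21200 J.
State after step 1: P = 193 kPa, V = 85.6 L, T = 336 K.
Step 2 — Isochoric: V stays 85.6 L; P/T = const ⇒ T₂ = 289 K, P₂ = 166 kPa.
W = 0 (no volume change).
ΔU = nCvΔT = 5.92×25.2×(289−336) = -7010 J.
Q = ΔU = -7010 J.
Net over both steps: W = 21200 J, Q = -7010 J, ΔU = -28200 J.

-28200 J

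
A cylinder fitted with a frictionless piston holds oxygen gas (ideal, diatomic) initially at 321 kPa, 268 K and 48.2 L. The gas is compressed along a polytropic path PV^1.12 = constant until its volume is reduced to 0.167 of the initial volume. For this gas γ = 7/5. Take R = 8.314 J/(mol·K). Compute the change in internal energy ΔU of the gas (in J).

9270 J

n = P₁V₁/(RT₁) = 321×48.2/(8.314×268) = 6.94 mol.
Polytropic n=1.12: T₂ = T₁(V₁/V₂)^(n−1) = 268×(5.99)^0.12 = 332 K; P₂ = P₁(V₁/V₂)^n = 2380 kPa.
For an ideal gas ΔU = nCvΔT with Cv = (5/2)R = 20.8 J/(mol·K).
ΔU = 6.94×20.8×(332−268) = 9270 J.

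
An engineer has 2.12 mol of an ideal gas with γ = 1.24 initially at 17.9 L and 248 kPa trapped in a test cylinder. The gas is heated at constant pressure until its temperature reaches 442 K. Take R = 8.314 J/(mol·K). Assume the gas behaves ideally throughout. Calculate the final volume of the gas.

T₁ = P₁V₁/(nR) = 248×17.9/(2.12×8.314) = 252 K.
Isobaric: P stays 248 kPa; V/T = const ⇒ T₂ = 442 K, V₂ = 31.4 L.

31.4 L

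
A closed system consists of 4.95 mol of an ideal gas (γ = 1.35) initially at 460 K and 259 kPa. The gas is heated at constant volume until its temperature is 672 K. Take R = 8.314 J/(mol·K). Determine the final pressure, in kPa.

378 kPa

V₁ = nRT₁/P₁ = 4.95×8.314×460/259 = 73.1 L.
Isochoric: V stays 73.1 L; P/T = const ⇒ T₂ = 672 K, P₂ = 378 kPa.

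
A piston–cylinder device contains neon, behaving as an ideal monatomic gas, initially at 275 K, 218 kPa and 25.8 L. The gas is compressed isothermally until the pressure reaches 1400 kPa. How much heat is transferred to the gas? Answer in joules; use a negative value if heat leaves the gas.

-10500 J

n = P₁V₁/(RT₁) = 218×25.8/(8.314×275) = 2.46 mol.
Isothermal: T stays 275 K; PV = const ⇒ V₂ = 4.02 L, P₂ = 1400 kPa.
ΔU = 0 (ideal gas, T constant).
W = nRT ln(V₂/V₁) = 2.46×8.314×275×ln(0.156) = -10500 J.
Q = ΔU + W = -10500 J.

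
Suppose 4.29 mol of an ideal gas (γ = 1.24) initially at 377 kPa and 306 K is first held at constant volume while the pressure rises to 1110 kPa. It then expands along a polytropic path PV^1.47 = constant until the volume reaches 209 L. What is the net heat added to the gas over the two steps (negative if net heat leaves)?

48800 J

V₁ = nRT₁/P₁ = 4.29×8.314×306/377 = 28.9 L.
Step 1 — Isochoric: V stays 28.9 L; P/T = const ⇒ T₂ = 901 K, P₂ = 1110 kPa.
W = 0 (no volume change).
ΔU = nCvΔT = 4.29×34.6×(901−306) = 88400 J.
Q = ΔU = 88400 J.
State after step 1: P = 1110 kPa, V = 28.9 L, T = 901 K.
Step 2 — Polytropic n=1.47: T₂ = T₁(V₁/V₂)^(n−1) = 901×(0.139)^0.47 = 356 K; P₂ = P₁(V₁/V₂)^n = 60.7 kPa.
W = (P₁V₁−P₂V₂)/(n−1) = (1110×28.9−60.7×209)/0.47 = 41400 J.
ΔU = nCvΔT = 4.29×34.6×(356−901) = -81000 J.
Q = ΔU + W = -39600 J.
Net over both steps: W = 41400 J, Q = 48800 J, ΔU = 7400 J.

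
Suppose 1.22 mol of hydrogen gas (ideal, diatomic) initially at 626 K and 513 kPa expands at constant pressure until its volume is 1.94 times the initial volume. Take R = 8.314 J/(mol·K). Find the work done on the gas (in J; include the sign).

-5970 J

V₁ = nRT₁/P₁ = 1.22×8.314×626/513 = 12.4 L.
Isobaric: P stays 513 kPa; V/T = const ⇒ T₂ = 1210 K, V₂ = 24.0 L.
W = PΔV = 513×(24.0−12.4) kPa·L = 5970 J.
Work done on the gas = −W_by = -5970 J.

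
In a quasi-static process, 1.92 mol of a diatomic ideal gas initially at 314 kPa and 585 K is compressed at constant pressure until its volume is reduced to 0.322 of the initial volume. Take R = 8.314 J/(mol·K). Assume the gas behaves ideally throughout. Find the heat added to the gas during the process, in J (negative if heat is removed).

-22200 J

V₁ = nRT₁/P₁ = 1.92×8.314×585/314 = 29.7 L.
Isobaric: P stays 314 kPa; V/T = const ⇒ T₂ = 188 K, V₂ = 9.58 L.
W = PΔV = 314×(9.58−29.7) kPa·L = -6330 J.
ΔU = nCvΔT = 1.92×20.8×(188−585) = -15800 J.
Q = ΔU + W = nCpΔT = -22200 J.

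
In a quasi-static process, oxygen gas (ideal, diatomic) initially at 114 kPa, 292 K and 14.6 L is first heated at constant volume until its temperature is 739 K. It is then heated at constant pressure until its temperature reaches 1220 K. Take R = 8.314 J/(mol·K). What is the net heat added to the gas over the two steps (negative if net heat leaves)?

16000 J

n = P₁V₁/(RT₁) = 114×14.6/(8.314×292) = 0.686 mol.
Step 1 — Isochoric: V stays 14.6 L; P/T = const ⇒ T₂ = 739 K, P₂ = 289 kPa.
W = 0 (no volume change).
ΔU = nCvΔT = 0.686×20.8×(739−292) = 6370 J.
Q = ΔU = 6370 J.
State after step 1: P = 289 kPa, V = 14.6 L, T = 739 K.
Step 2 — Isobaric: P stays 289 kPa; V/T = const ⇒ T₂ = 1220 K, V₂ = 24.1 L.
W = PΔV = 289×(24.1−14.6) kPa·L = 2740 J.
ΔU = nCvΔT = 0.686×20.8×(1220−739) = 6850 J.
Q = ΔU + W = nCpΔT = 9600 J.
Net over both steps: W = 2740 J, Q = 16000 J, ΔU = 13200 J.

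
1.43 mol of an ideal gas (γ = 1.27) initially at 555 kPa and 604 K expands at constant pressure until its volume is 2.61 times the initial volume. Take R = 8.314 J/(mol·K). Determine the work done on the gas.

-11600 J

V₁ = nRT₁/P₁ = 1.43×8.314×604/555 = 12.9 L.
Isobaric: P stays 555 kPa; V/T = const ⇒ T₂ = 1580 K, V₂ = 33.8 L.
W = PΔV = 555×(33.8−12.9) kPa·L = 11600 J.
Work done on the gas = −W_by = -11600 J.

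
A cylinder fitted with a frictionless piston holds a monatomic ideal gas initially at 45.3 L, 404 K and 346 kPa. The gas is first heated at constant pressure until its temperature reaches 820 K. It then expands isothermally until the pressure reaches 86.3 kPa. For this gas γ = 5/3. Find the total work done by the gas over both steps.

n = P₁V₁/(RT₁) = 346×45.3/(8.314×404) = 4.67 mol.
Step 1 — Isobaric: P stays 346 kPa; V/T = const ⇒ T₂ = 820 K, V₂ = 91.9 L.
W = PΔV = 346×(91.9−45.3) kPa·L = 16100 J.
ΔU = nCvΔT = 4.67×12.5×(820−404) = 24200 J.
Q = ΔU + W = nCpΔT = 40300 J.
State after step 1: P = 346 kPa, V = 91.9 L, T = 820 K.
Step 2 — Isothermal: T stays 820 K; PV = const ⇒ V₂ = 369 L, P₂ = 86.3 kPa.
ΔU = 0 (ideal gas, T constant).
W = nRT ln(V₂/V₁) = 4.67×8.314×820×ln(4.01) = 44200 J.
Q = ΔU + W = 44200 J.
Net over both steps: W = 60300 J, Q = 84500 J, ΔU = 24200 J.

60300 J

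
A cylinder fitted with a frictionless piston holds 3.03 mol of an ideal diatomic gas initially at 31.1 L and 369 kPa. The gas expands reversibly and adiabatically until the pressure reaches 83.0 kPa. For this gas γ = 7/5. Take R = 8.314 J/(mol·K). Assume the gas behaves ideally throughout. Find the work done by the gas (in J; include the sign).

9960 J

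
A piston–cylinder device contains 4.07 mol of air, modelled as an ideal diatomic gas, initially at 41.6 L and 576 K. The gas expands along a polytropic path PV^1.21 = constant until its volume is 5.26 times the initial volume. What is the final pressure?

P₁ = nRT₁/V₁ = 4.07×8.314×576/41.6 = 469 kPa.
Polytropic n=1.21: T₂ = T₁(V₁/V₂)^(n−1) = 576×(0.190)^0.21 = 406 K; P₂ = P₁(V₁/V₂)^n = 62.9 kPa.

62.9 kPa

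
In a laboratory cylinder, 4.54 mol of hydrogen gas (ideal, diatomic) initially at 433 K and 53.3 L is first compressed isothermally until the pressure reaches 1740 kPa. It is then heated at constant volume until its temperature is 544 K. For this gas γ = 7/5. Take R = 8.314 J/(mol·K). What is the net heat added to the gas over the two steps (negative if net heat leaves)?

P₁ = nRT₁/V₁ = 4.54×8.314×433/53.3 = 307 kPa.
Step 1 — Isothermal: T stays 433 K; PV = const ⇒ V₂ = 9.39 L, P₂ = 1740 kPa.
ΔU = 0 (ideal gas, T constant).
W = nRT ln(V₂/V₁) = 4.54×8.314×433×ln(0.176) = -28400 J.
Q = ΔU + W = -28400 J.
State after step 1: P = 1740 kPa, V = 9.39 L, T = 433 K.
Step 2 — Isochoric: V stays 9.39 L; P/T = const ⇒ T₂ = 544 K, P₂ = 2190 kPa.
W = 0 (no volume change).
ΔU = nCvΔT = 4.54×20.8×(544−433) = 10500 J.
Q = ΔU = 10500 J.
Net over both steps: W = -28400 J, Q = -17900 J, ΔU = 10500 J.

-17900 J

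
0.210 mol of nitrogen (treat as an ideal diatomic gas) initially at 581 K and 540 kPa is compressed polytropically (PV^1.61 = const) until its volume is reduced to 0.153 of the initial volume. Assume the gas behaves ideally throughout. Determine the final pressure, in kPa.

11100 kPa

V₁ = nRT₁/P₁ = 0.210×8.314×581/540 = 1.88 L.
Polytropic n=1.61: T₂ = T₁(V₁/V₂)^(n−1) = 581×(6.54)^0.61 = 1830 K; P₂ = P₁(V₁/V₂)^n = 11100 kPa.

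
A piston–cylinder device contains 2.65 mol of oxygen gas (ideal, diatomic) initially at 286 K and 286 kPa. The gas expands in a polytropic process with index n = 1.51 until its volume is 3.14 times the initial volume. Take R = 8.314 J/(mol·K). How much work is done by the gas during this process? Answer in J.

V₁ = nRT₁/P₁ = 2.65×8.314×286/286 = 22.0 L.
Polytropic n=1.51: T₂ = T₁(V₁/V₂)^(n−1) = 286×(0.318)^0.51 = 160 K; P₂ = P₁(V₁/V₂)^n = 50.8 kPa.
W = (P₁V₁−P₂V₂)/(n−1) = (286×22.0−50.8×69.2)/0.51 = 5460 J.

5460 J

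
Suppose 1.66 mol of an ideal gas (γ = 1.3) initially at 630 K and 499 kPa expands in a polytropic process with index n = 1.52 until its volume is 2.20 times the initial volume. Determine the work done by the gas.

5620 J

V₁ = nRT₁/P₁ = 1.66×8.314×630/499 = 17.4 L.
Polytropic n=1.52: T₂ = T₁(V₁/V₂)^(n−1) = 630×(0.455)^0.52 = 418 K; P₂ = P₁(V₁/V₂)^n = 151 kPa.
W = (P₁V₁−P₂V₂)/(n−1) = (499×17.4−151×38.3)/0.52 = 5620 J.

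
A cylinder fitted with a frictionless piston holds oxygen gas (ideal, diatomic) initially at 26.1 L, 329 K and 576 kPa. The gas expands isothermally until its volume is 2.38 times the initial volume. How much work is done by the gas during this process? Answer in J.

13000 J

n = P₁V₁/(RT₁) = 576×26.1/(8.314×329) = 5.50 mol.
Isothermal: T stays 329 K; PV = const ⇒ V₂ = 62.1 L, P₂ = 242 kPa.
W = nRT ln(V₂/V₁) = 5.50×8.314×329×ln(2.38) = 13000 J.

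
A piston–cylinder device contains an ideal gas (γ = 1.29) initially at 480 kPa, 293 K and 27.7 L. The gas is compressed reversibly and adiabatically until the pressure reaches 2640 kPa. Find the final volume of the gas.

Adiabatic: T₂/T₁ = (P₂/P₁)^((γ−1)/γ) ⇒ T₂ = 293×(5.50)^0.225 = 430 K; V₂ = 7.39 L.

7.39 L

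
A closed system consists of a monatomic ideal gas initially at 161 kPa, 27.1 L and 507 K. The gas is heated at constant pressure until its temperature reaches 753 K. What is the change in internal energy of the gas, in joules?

n = P₁V₁/(RT₁) = 161×27.1/(8.314×507) = 1.04 mol.
Isobaric: P stays 161 kPa; V/T = const ⇒ T₂ = 753 K, V₂ = 40.2 L.
For an ideal gas ΔU = nCvΔT with Cv = (3/2)R = 12.5 J/(mol·K).
ΔU = 1.04×12.5×(753−507) = 3180 J.

3180 J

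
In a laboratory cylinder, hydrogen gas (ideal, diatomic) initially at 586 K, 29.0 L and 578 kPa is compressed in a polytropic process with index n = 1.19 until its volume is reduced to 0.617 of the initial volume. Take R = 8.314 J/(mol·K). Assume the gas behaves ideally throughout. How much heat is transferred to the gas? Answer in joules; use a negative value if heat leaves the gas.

-4450 J

n = P₁V₁/(RT₁) = 578×29.0/(8.314×586) = 3.44 mol.
Polytropic n=1.19: T₂ = T₁(V₁/V₂)^(n−1) = 586×(1.62)^0.19 = 642 K; P₂ = P₁(V₁/V₂)^n = 1030 kPa.
W = (P₁V₁−P₂V₂)/(n−1) = (578×29.0−1030×17.9)/0.19 = -8480 J.
ΔU = nCvΔT = 3.44×20.8×(642−586) = 4030 J.
Q = ΔU + W = -4450 J.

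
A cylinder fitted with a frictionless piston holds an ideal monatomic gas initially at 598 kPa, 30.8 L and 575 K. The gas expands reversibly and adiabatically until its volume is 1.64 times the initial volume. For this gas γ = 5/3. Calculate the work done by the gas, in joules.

n = P₁V₁/(RT₁) = 598×30.8/(8.314×575) = 3.85 mol.
Adiabatic: TV^(γ−1) = const ⇒ T₂ = 575×(0.610)^0.667 = 413 K; PV^γ = const ⇒ P₂ = 262 kPa.
ΔU = nCvΔT = 3.85×12.5×(413−575) = -7760 J.
Q = 0 for an adiabatic process, so W = −ΔU = 7760 J.

7760 J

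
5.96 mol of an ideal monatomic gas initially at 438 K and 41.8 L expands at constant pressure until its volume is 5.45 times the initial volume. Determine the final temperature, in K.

2390 K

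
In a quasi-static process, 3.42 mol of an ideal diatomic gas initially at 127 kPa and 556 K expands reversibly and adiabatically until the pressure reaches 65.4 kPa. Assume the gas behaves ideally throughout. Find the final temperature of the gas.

V₁ = nRT₁/P₁ = 3.42×8.314×556/127 = 124 L.
Adiabatic: T₂/T₁ = (P₂/P₁)^((γ−1)/γ) ⇒ T₂ = 556×(0.515)^0.286 = 460 K; V₂ = 200 L.

460 K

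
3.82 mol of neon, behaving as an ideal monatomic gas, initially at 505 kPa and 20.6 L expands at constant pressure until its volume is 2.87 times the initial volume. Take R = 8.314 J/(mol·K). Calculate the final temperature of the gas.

940 K

T₁ = P₁V₁/(nR) = 505×20.6/(3.82×8.314) = 328 K.
Isobaric: P stays 505 kPa; V/T = const ⇒ T₂ = 940 K, V₂ = 59.1 L.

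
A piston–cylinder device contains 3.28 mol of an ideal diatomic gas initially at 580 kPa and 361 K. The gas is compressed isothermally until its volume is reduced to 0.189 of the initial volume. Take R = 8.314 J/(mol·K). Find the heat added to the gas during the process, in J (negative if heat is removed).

V₁ = nRT₁/P₁ = 3.28×8.314×361/580 = 17.0 L.
Isothermal: T stays 361 K; PV = const ⇒ V₂ = 3.21 L, P₂ = 3070 kPa.
ΔU = 0 (ideal gas, T constant).
W = nRT ln(V₂/V₁) = 3.28×8.314×361×ln(0.189) = -16400 J.
Q = ΔU + W = -16400 J.

-16400 J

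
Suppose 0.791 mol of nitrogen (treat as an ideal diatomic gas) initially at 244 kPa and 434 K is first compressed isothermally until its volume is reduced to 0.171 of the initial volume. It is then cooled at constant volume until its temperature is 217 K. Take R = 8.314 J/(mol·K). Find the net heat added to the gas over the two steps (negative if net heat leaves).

-8610 J

V₁ = nRT₁/P₁ = 0.791×8.314×434/244 = 11.7 L.
Step 1 — Isothermal: T stays 434 K; PV = const ⇒ V₂ = 2.00 L, P₂ = 1430 kPa.
ΔU = 0 (ideal gas, T constant).
W = nRT ln(V₂/V₁) = 0.791×8.314×434×ln(0.171) = -5040 J.
Q = ΔU + W = -5040 J.
State after step 1: P = 1430 kPa, V = 2.00 L, T = 434 K.
Step 2 — Isochoric: V stays 2.00 L; P/T = const ⇒ T₂ = 217 K, P₂ = 713 kPa.
W = 0 (no volume change).
ΔU = nCvΔT = 0.791×20.8×(217−434) = -3570 J.
Q = ΔU = -3570 J.
Net over both steps: W = -5040 J, Q = -8610 J, ΔU = -3570 J.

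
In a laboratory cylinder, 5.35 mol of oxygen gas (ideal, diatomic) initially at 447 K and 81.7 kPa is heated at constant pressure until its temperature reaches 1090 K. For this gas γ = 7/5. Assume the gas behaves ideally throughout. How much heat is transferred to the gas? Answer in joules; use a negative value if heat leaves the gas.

100000 J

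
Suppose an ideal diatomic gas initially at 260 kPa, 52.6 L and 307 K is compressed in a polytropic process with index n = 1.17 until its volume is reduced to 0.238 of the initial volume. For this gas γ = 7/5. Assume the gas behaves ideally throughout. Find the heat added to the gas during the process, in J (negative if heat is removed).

-12800 J

n = P₁V₁/(RT₁) = 260×52.6/(8.314×307) = 5.36 mol.
Polytropic n=1.17: T₂ = T₁(V₁/V₂)^(n−1) = 307×(4.20)^0.17 = 392 K; P₂ = P₁(V₁/V₂)^n = 1390 kPa.
W = (P₁V₁−P₂V₂)/(n−1) = (260×52.6−1390×12.5)/0.17 = -22200 J.
ΔU = nCvΔT = 5.36×20.8×(392−307) = 9450 J.
Q = ΔU + W = -12800 J.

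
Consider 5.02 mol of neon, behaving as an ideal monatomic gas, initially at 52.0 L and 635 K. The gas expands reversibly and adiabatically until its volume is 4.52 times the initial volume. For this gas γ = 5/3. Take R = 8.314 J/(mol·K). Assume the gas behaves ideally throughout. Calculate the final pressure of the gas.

41.2 kPa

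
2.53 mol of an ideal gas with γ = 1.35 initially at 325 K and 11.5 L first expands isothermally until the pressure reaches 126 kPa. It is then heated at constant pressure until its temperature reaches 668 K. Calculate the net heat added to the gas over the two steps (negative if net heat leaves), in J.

P₁ = nRT₁/V₁ = 2.53×8.314×325/11.5 = 594 kPa.
Step 1 — Isothermal: T stays 325 K; PV = const ⇒ V₂ = 54.3 L, P₂ = 126 kPa.
ΔU = 0 (ideal gas, T constant).
W = nRT ln(V₂/V₁) = 2.53×8.314×325×ln(4.72) = 10600 J.
Q = ΔU + W = 10600 J.
State after step 1: P = 126 kPa, V = 54.3 L, T = 325 K.
Step 2 — Isobaric: P stays 126 kPa; V/T = const ⇒ T₂ = 668 K, V₂ = 112 L.
W = PΔV = 126×(112−54.3) kPa·L = 7210 J.
ΔU = nCvΔT = 2.53×23.8×(668−325) = 20600 J.
Q = ΔU + W = nCpΔT = 27800 J.
Net over both steps: W = 17800 J, Q = 38400 J, ΔU = 20600 J.

38400 J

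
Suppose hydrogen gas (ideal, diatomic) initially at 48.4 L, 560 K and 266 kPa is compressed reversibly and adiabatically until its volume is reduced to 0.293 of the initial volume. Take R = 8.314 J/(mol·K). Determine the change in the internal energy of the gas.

20400 J

n = P₁V₁/(RT₁) = 266×48.4/(8.314×560) = 2.77 mol.
Adiabatic: TV^(γ−1) = const ⇒ T₂ = 560×(3.41)^0.400 = 915 K; PV^γ = const ⇒ P₂ = 1480 kPa.
For an ideal gas ΔU = nCvΔT with Cv = (5/2)R = 20.8 J/(mol·K).
ΔU = 2.77×20.8×(915−560) = 20400 J.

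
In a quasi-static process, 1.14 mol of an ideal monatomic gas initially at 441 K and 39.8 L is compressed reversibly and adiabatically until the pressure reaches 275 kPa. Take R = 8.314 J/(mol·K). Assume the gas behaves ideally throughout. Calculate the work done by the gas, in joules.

P₁ = nRT₁/V₁ = 1.14×8.314×441/39.8 = 105 kPa.
Adiabatic: T₂/T₁ = (P₂/P₁)^((γ−1)/γ) ⇒ T₂ = 441×(2.62)^0.400 = 648 K; V₂ = 22.3 L.
ΔU = nCvΔT = 1.14×12.5×(648−441) = 2940 J.
Q = 0 for an adiabatic process, so W = −ΔU = -2940 J.

-2940 J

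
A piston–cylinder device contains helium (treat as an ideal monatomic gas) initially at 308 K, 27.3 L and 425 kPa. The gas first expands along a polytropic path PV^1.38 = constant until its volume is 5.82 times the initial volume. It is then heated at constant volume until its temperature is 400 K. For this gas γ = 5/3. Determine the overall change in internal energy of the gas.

5200 J

n = P₁V₁/(RT₁) = 425×27.3/(8.314×308) = 4.53 mol.
Step 1 — Polytropic n=1.38: T₂ = T₁(V₁/V₂)^(n−1) = 308×(0.172)^0.38 = 158 K; P₂ = P₁(V₁/V₂)^n = 37.4 kPa.
W = (P₁V₁−P₂V₂)/(n−1) = (425×27.3−37.4×159)/0.38 = 14900 J.
ΔU = nCvΔT = 4.53×12.5×(158−308) = -8490 J.
Q = ΔU + W = 6410 J.
State after step 1: P = 37.4 kPa, V = 159 L, T = 158 K.
Step 2 — Isochoric: V stays 159 L; P/T = const ⇒ T₂ = 400 K, P₂ = 94.8 kPa.
W = 0 (no volume change).
ΔU = nCvΔT = 4.53×12.5×(400−158) = 13700 J.
Q = ΔU = 13700 J.
Net over both steps: W = 14900 J, Q = 20100 J, ΔU = 5200 J.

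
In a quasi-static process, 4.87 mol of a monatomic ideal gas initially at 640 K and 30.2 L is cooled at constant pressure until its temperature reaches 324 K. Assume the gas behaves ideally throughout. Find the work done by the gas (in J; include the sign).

-12800 J

P₁ = nRT₁/V₁ = 4.87×8.314×640/30.2 = 858 kPa.
Isobaric: P stays 858 kPa; V/T = const ⇒ T₂ = 324 K, V₂ = 15.3 L.
W = PΔV = 858×(15.3−30.2) kPa·L = -12800 J.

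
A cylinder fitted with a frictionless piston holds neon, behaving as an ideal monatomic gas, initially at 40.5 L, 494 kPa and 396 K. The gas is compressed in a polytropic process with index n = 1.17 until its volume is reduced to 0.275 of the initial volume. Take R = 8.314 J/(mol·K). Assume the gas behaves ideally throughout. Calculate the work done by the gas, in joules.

-28900 J

n = P₁V₁/(RT₁) = 494×40.5/(8.314×396) = 6.08 mol.
Polytropic n=1.17: T₂ = T₁(V₁/V₂)^(n−1) = 396×(3.64)^0.17 = 493 K; P₂ = P₁(V₁/V₂)^n = 2240 kPa.
W = (P₁V₁−P₂V₂)/(n−1) = (494×40.5−2240×11.1)/0.17 = -28900 J.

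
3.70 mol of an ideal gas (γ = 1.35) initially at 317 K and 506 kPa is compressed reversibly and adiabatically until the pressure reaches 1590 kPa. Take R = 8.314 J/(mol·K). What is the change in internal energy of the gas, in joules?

V₁ = nRT₁/P₁ = 3.70×8.314×317/506 = 19.3 L.
Adiabatic: T₂/T₁ = (P₂/P₁)^((γ−1)/γ) ⇒ T₂ = 317×(3.14)^0.259 = 427 K; V₂ = 8.25 L.
For an ideal gas ΔU = nCvΔT with Cv = R/(γ−1) = 23.8 J/(mol·K).
ΔU = 3.70×23.8×(427−317) = 9630 J.

9630 J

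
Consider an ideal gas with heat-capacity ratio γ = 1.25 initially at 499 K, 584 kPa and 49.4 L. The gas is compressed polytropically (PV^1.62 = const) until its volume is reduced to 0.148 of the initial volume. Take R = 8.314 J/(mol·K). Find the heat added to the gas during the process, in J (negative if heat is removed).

156000 J

n = P₁V₁/(RT₁) = 584×49.4/(8.314×499) = 6.95 mol.
Polytropic n=1.62: T₂ = T₁(V₁/V₂)^(n−1) = 499×(6.76)^0.62 = 1630 K; P₂ = P₁(V₁/V₂)^n = 12900 kPa.
W = (P₁V₁−P₂V₂)/(n−1) = (584×49.4−12900×7.31)/0.62 = -106000 J.
ΔU = nCvΔT = 6.95×33.3×(1630−499) = 262000 J.
Q = ΔU + W = 156000 J.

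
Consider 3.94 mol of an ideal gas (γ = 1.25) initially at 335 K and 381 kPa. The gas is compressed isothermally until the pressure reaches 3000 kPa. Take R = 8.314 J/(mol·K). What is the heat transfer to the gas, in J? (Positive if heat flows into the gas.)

V₁ = nRT₁/P₁ = 3.94×8.314×335/381 = 28.8 L.
Isothermal: T stays 335 K; PV = const ⇒ V₂ = 3.66 L, P₂ = 3000 kPa.
ΔU = 0 (ideal gas, T constant).
W = nRT ln(V₂/V₁) = 3.94×8.314×335×ln(0.127) = -22600 J.
Q = ΔU + W = -22600 J.

-22600 J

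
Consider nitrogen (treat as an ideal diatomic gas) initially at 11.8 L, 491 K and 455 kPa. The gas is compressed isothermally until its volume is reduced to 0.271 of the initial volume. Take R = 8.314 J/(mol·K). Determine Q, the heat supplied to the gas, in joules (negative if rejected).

n = P₁V₁/(RT₁) = 455×11.8/(8.314×491) = 1.32 mol.
Isothermal: T stays 491 K; PV = const ⇒ V₂ = 3.20 L, P₂ = 1680 kPa.
ΔU = 0 (ideal gas, T constant).
W = nRT ln(V₂/V₁) = 1.32×8.314×491×ln(0.271) = -7010 J.
Q = ΔU + W = -7010 J.

-7010 J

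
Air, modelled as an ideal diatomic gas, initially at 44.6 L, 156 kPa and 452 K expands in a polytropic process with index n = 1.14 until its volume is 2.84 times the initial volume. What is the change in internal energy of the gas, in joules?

-2360 J

n = P₁V₁/(RT₁) = 156×44.6/(8.314×452) = 1.85 mol.
Polytropic n=1.14: T₂ = T₁(V₁/V₂)^(n−1) = 452×(0.352)^0.14 = 391 K; P₂ = P₁(V₁/V₂)^n = 47.5 kPa.
For an ideal gas ΔU = nCvΔT with Cv = (5/2)R = 20.8 J/(mol·K).
ΔU = 1.85×20.8×(391−452) = -2360 J.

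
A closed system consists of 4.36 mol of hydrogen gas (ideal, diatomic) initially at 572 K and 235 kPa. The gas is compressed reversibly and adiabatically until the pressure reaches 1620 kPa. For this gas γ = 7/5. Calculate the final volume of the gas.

V₁ = nRT₁/P₁ = 4.36×8.314×572/235 = 88.2 L.
Adiabatic: T₂/T₁ = (P₂/P₁)^((γ−1)/γ) ⇒ T₂ = 572×(6.89)^0.286 = 993 K; V₂ = 22.2 L.

22.2 L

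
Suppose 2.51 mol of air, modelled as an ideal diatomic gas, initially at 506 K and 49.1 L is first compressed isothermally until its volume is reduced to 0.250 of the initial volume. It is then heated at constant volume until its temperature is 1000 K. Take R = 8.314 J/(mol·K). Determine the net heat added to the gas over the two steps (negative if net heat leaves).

P₁ = nRT₁/V₁ = 2.51×8.314×506/49.1 = 215 kPa.
Step 1 — Isothermal: T stays 506 K; PV = const ⇒ V₂ = 12.3 L, P₂ = 860 kPa.
ΔU = 0 (ideal gas, T constant).
W = nRT ln(V₂/V₁) = 2.51×8.314×506×ln(0.250) = -14600 J.
Q = ΔU + W = -14600 J.
State after step 1: P = 860 kPa, V = 12.3 L, T = 506 K.
Step 2 — Isochoric: V stays 12.3 L; P/T = const ⇒ T₂ = 1000 K, P₂ = 1700 kPa.
W = 0 (no volume change).
ΔU = nCvΔT = 2.51×20.8×(1000−506) = 25800 J.
Q = ΔU = 25800 J.
Net over both steps: W = -14600 J, Q = 11100 J, ΔU = 25800 J.

11100 J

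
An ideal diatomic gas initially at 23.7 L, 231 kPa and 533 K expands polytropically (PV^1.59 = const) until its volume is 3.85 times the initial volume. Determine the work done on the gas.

-5090 J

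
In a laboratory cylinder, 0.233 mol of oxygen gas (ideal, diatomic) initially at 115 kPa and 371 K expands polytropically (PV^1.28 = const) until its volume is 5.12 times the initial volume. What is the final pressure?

14.2 kPa

V₁ = nRT₁/P₁ = 0.233×8.314×371/115 = 6.25 L.
Polytropic n=1.28: T₂ = T₁(V₁/V₂)^(n−1) = 371×(0.195)^0.28 = 235 K; P₂ = P₁(V₁/V₂)^n = 14.2 kPa.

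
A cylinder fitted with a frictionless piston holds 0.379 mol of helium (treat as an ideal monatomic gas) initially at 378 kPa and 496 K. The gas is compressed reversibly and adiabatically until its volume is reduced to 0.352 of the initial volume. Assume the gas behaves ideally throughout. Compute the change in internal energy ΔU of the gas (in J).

V₁ = nRT₁/P₁ = 0.379×8.314×496/378 = 4.13 L.
Adiabatic: TV^(γ−1) = const ⇒ T₂ = 496×(2.84)^0.667 = 995 K; PV^γ = const ⇒ P₂ = 2150 kPa.
For an ideal gas ΔU = nCvΔT with Cv = (3/2)R = 12.5 J/(mol·K).
ΔU = 0.379×12.5×(995−496) = 2360 J.

2360 J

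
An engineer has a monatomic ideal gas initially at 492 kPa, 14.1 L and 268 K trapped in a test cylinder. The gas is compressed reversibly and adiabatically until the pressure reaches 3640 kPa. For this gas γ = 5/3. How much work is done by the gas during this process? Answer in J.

n = P₁V₁/(RT₁) = 492×14.1/(8.314×268) = 3.11 mol.
Adiabatic: T₂/T₁ = (P₂/P₁)^((γ−1)/γ) ⇒ T₂ = 268×(7.40)^0.400 = 597 K; V₂ = 4.24 L.
ΔU = nCvΔT = 3.11×12.5×(597−268) = 12800 J.
Q = 0 for an adiabatic process, so W = −ΔU = -12800 J.

-12800 J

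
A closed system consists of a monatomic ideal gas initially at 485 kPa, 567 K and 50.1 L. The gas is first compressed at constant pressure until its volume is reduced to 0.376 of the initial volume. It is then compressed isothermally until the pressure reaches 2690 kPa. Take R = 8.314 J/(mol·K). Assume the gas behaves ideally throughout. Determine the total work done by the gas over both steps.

n = P₁V₁/(RT₁) = 485×50.1/(8.314×567) = 5.15 mol.
Step 1 — Isobaric: P stays 485 kPa; V/T = const ⇒ T₂ = 213 K, V₂ = 18.8 L.
W = PΔV = 485×(18.8−50.1) kPa·L = -15200 J.
ΔU = nCvΔT = 5.15×12.5×(213−567) = -22700 J.
Q = ΔU + W = nCpΔT = -37900 J.
State after step 1: P = 485 kPa, V = 18.8 L, T = 213 K.
Step 2 — Isothermal: T stays 213 K; PV = const ⇒ V₂ = 3.40 L, P₂ = 2690 kPa.
ΔU = 0 (ideal gas, T constant).
W = nRT ln(V₂/V₁) = 5.15×8.314×213×ln(0.180) = -15700 J.
Q = ΔU + W = -15700 J.
Net over both steps: W = -30800 J, Q = -53600 J, ΔU = -22700 J.

-30800 J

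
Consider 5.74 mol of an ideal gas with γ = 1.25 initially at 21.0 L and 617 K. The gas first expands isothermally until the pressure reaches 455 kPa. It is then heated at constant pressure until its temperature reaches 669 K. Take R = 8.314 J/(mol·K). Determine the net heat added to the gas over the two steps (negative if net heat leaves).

P₁ = nRT₁/V₁ = 5.74×8.314×617/21.0 = 1400 kPa.
Step 1 — Isothermal: T stays 617 K; PV = const ⇒ V₂ = 64.7 L, P₂ = 455 kPa.
ΔU = 0 (ideal gas, T constant).
W = nRT ln(V₂/V₁) = 5.74×8.314×617×ln(3.08) = 33100 J.
Q = ΔU + W = 33100 J.
State after step 1: P = 455 kPa, V = 64.7 L, T = 617 K.
Step 2 — Isobaric: P stays 455 kPa; V/T = const ⇒ T₂ = 669 K, V₂ = 70.2 L.
W = PΔV = 455×(70.2−64.7) kPa·L = 2480 J.
ΔU = nCvΔT = 5.74×33.3×(669−617) = 9930 J.
Q = ΔU + W = nCpΔT = 12400 J.
Net over both steps: W = 35600 J, Q = 45500 J, ΔU = 9930 J.

45500 J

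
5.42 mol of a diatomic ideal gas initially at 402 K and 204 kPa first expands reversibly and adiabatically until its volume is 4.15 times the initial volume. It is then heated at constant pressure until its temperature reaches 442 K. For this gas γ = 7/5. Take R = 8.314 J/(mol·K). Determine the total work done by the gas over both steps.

V₁ = nRT₁/P₁ = 5.42×8.314×402/204 = 88.8 L.
Step 1 — Adiabatic: TV^(γ−1) = const ⇒ T₂ = 402×(0.241)^0.400 = 228 K; PV^γ = const ⇒ P₂ = 27.8 kPa.
ΔU = nCvΔT = 5.42×20.8×(228−402) = -19700 J.
Q = 0 for an adiabatic process, so W = −ΔU = 19700 J.
State after step 1: P = 27.8 kPa, V = 369 L, T = 228 K.
Step 2 — Isobaric: P stays 27.8 kPa; V/T = const ⇒ T₂ = 442 K, V₂ = 716 L.
W = PΔV = 27.8×(716−369) kPa·L = 9670 J.
ΔU = nCvΔT = 5.42×20.8×(442−228) = 24200 J.
Q = ΔU + W = nCpΔT = 33800 J.
Net over both steps: W = 29300 J, Q = 33800 J, ΔU = 4510 J.

29300 J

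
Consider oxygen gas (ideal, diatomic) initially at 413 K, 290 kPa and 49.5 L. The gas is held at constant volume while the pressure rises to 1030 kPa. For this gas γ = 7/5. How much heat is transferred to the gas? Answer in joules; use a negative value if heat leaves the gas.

91600 J

n = P₁V₁/(RT₁) = 290×49.5/(8.314×413) = 4.18 mol.
Isochoric: V stays 49.5 L; P/T = const ⇒ T₂ = 1470 K, P₂ = 1030 kPa.
W = 0 (no volume change).
ΔU = nCvΔT = 4.18×20.8×(1470−413) = 91600 J.
Q = ΔU = 91600 J.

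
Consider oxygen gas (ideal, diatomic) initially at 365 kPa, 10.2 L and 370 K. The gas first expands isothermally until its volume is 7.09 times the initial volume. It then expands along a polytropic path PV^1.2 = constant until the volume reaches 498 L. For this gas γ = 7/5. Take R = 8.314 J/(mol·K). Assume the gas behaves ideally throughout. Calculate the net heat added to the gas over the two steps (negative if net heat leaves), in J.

10300 J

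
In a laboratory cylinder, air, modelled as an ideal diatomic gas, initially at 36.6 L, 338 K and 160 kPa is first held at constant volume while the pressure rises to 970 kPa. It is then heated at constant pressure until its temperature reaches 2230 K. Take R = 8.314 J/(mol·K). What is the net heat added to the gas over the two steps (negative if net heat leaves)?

85100 J

n = P₁V₁/(RT₁) = 160×36.6/(8.314×338) = 2.08 mol.
Step 1 — Isochoric: V stays 36.6 L; P/T = const ⇒ T₂ = 2050 K, P₂ = 970 kPa.
W = 0 (no volume change).
ΔU = nCvΔT = 2.08×20.8×(2050−338) = 74100 J.
Q = ΔU = 74100 J.
State after step 1: P = 970 kPa, V = 36.6 L, T = 2050 K.
Step 2 — Isobaric: P stays 970 kPa; V/T = const ⇒ T₂ = 2230 K, V₂ = 39.8 L.
W = PΔV = 970×(39.8−36.6) kPa·L = 3130 J.
ΔU = nCvΔT = 2.08×20.8×(2230−2050) = 7830 J.
Q = ΔU + W = nCpΔT = 11000 J.
Net over both steps: W = 3130 J, Q = 85100 J, ΔU = 81900 J.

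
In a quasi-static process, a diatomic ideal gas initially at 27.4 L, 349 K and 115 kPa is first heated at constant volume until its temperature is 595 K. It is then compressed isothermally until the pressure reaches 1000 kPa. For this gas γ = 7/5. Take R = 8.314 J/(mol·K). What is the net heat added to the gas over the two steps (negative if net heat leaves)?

-3200 J

n = P₁V₁/(RT₁) = 115×27.4/(8.314×349) = 1.09 mol.
Step 1 — Isochoric: V stays 27.4 L; P/T = const ⇒ T₂ = 595 K, P₂ = 196 kPa.
W = 0 (no volume change).
ΔU = nCvΔT = 1.09×20.8×(595−349) = 5550 J.
Q = ΔU = 5550 J.
State after step 1: P = 196 kPa, V = 27.4 L, T = 595 K.
Step 2 — Isothermal: T stays 595 K; PV = const ⇒ V₂ = 5.37 L, P₂ = 1000 kPa.
ΔU = 0 (ideal gas, T constant).
W = nRT ln(V₂/V₁) = 1.09×8.314×595×ln(0.196) = -8750 J.
Q = ΔU + W = -8750 J.
Net over both steps: W = -8750 J, Q = -3200 J, ΔU = 5550 J.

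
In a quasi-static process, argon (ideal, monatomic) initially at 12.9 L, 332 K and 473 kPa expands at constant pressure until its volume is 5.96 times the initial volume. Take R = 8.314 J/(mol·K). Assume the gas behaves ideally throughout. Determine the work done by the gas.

30300 J

n = P₁V₁/(RT₁) = 473×12.9/(8.314×332) = 2.21 mol.
Isobaric: P stays 473 kPa; V/T = const ⇒ T₂ = 1980 K, V₂ = 76.9 L.
W = PΔV = 473×(76.9−12.9) kPa·L = 30300 J.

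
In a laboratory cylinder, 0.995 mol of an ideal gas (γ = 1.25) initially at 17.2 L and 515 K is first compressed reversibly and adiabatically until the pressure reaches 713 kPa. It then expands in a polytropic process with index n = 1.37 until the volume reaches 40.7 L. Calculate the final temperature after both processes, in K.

338 K

P₁ = nRT₁/V₁ = 0.995×8.314×515/17.2 = 248 kPa.
Step 1 — Adiabatic: T₂/T₁ = (P₂/P₁)^((γ−1)/γ) ⇒ T₂ = 515×(2.88)^0.200 = 636 K; V₂ = 7.38 L.
ΔU = nCvΔT = 0.995×33.3×(636−515) = 4010 J.
Q = 0 for an adiabatic process, so W = −ΔU = -4010 J.
State after step 1: P = 713 kPa, V = 7.38 L, T = 636 K.
Step 2 — Polytropic n=1.37: T₂ = T₁(V₁/V₂)^(n−1) = 636×(0.181)^0.37 = 338 K; P₂ = P₁(V₁/V₂)^n = 68.8 kPa.
W = (P₁V₁−P₂V₂)/(n−1) = (713×7.38−68.8×40.7)/0.37 = 6660 J.
ΔU = nCvΔT = 0.995×33.3×(338−636) = -9860 J.
Q = ΔU + W = -3200 J.
Net over both steps: W = 2650 J, Q = -3200 J, ΔU = -5850 J.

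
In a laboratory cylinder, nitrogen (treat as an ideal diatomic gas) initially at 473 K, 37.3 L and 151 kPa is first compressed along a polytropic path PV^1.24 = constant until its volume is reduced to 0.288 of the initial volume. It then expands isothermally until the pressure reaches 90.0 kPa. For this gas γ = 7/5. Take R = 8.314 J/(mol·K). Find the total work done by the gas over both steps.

7480 J

n = P₁V₁/(RT₁) = 151×37.3/(8.314×473) = 1.43 mol.
Step 1 — Polytropic n=1.24: T₂ = T₁(V₁/V₂)^(n−1) = 473×(3.47)^0.24 = 638 K; P₂ = P₁(V₁/V₂)^n = 707 kPa.
W = (P₁V₁−P₂V₂)/(n−1) = (151×37.3−707×10.7)/0.24 = -8170 J.
ΔU = nCvΔT = 1.43×20.8×(638−473) = 4900 J.
Q = ΔU + W = -3270 J.
State after step 1: P = 707 kPa, V = 10.7 L, T = 638 K.
Step 2 — Isothermal: T stays 638 K; PV = const ⇒ V₂ = 84.4 L, P₂ = 90.0 kPa.
ΔU = 0 (ideal gas, T constant).
W = nRT ln(V₂/V₁) = 1.43×8.314×638×ln(7.85) = 15600 J.
Q = ΔU + W = 15600 J.
Net over both steps: W = 7480 J, Q = 12400 J, ΔU = 4900 J.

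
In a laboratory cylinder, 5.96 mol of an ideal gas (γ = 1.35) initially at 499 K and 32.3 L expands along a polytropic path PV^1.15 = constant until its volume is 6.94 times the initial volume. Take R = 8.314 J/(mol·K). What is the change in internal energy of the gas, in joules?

-17800 J

P₁ = nRT₁/V₁ = 5.96×8.314×499/32.3 = 766 kPa.
Polytropic n=1.15: T₂ = T₁(V₁/V₂)^(n−1) = 499×(0.144)^0.15 = 373 K; P₂ = P₁(V₁/V₂)^n = 82.5 kPa.
For an ideal gas ΔU = nCvΔT with Cv = R/(γ−1) = 23.8 J/(mol·K).
ΔU = 5.96×23.8×(373−499) = -17800 J.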